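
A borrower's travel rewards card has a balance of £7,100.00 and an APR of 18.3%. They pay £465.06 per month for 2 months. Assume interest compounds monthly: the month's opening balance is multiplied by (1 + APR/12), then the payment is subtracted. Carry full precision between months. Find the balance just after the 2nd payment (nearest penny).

£6,380.99

Monthly rate r = 18.3%/12 = 1.525% = 0.01525.
Each month: B ← B·(1+r) − £465.06.
Month 1: interest £108.28; balance after payment £6,743.21.
Month 2: interest £102.83; balance after payment £6,380.99.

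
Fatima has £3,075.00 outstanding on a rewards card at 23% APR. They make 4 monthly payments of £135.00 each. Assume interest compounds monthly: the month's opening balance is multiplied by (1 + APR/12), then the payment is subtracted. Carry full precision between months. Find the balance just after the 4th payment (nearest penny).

£2,761.89

Monthly rate r = 23%/12 = 1.91667% = 0.0191667.
Each month: B ← B·(1+r) − £135.00.
Month 1: interest £58.94; balance after payment £2,998.94.
Month 2: interest £57.48; balance after payment £2,921.42.
Month 3: interest £55.99; balance after payment £2,842.41.
Month 4: interest £54.48; balance after payment £2,761.89.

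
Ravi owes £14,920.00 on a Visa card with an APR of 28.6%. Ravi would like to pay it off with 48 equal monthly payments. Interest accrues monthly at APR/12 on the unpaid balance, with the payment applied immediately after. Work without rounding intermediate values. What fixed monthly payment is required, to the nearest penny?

Monthly rate r = 28.6%/12 = 2.38333% = 0.0238333.
Level-payment amortization: P = B₀·r / (1 − (1+r)^(−n)) = 14920.00·0.0238333 / (1 − 1.02383^(−48)).
Denominator 1 − (1+r)^(−48) = 0.677154094.
P = 355.593 / 0.677154094 ≈ 525.13.

£525.13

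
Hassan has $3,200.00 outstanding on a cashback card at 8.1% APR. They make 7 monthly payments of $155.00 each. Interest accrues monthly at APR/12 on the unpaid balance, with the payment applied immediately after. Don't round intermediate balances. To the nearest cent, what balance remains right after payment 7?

$2,247.08

Monthly rate r = 8.1%/12 = 0.675% = 0.00675.
Each month: B ← B·(1+r) − $155.00.
Month 1: interest $21.60; balance after payment $3,066.60.
Month 2: interest $20.70; balance after payment $2,932.30.
Month 3: interest $19.79; balance after payment $2,797.09.
Month 4: interest $18.88; balance after payment $2,660.97.
Month 5: interest $17.96; balance after payment $2,523.93.
Month 6: interest $17.04; balance after payment $2,385.97.
Month 7: interest $16.11; balance after payment $2,247.08.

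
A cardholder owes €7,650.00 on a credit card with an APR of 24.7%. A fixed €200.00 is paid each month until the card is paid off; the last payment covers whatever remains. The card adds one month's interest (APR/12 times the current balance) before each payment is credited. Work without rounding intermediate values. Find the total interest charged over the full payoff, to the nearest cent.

€7,544.95

Monthly rate r = 24.7%/12 = 2.05833% = 0.0205833.
Payoff takes n = ⌈−ln(1 − rB₀/P)/ln(1+r)⌉ = ⌈75.974⌉ = 76 payments; the last is €194.95.
Total paid = 75·€200.00 + €194.95 = €15,194.95.
Total interest = total paid − principal = €15,194.95 − €7,650.00 = €7,544.95.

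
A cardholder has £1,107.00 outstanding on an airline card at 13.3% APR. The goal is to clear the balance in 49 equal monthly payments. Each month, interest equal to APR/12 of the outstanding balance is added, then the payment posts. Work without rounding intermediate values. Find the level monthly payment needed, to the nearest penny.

Monthly rate r = 13.3%/12 = 1.10833% = 0.0110833.
Level-payment amortization: P = B₀·r / (1 − (1+r)^(−n)) = 1107.00·0.0110833 / (1 − 1.01108^(−49)).
Denominator 1 − (1+r)^(−49) = 0.417307573.
P = 12.2693 / 0.417307573 ≈ 29.40.

£29.40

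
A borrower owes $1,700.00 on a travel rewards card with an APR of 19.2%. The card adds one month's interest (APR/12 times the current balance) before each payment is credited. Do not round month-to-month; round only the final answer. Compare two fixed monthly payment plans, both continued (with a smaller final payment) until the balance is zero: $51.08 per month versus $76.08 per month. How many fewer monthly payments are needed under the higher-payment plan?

Monthly rate r = 19.2%/12 = 1.6% = 0.016.
At $51.08/mo: n = ⌈−ln(1 − rB₀/P)/ln(1+r)⌉ = 48 payments (last $46.07); total interest = total paid − $1,700.00 = $746.83.
At $76.08/mo: 28 payments (last $66.39); total interest $420.55.
Payments saved = 48 − 28 = 20.

20 fewer payments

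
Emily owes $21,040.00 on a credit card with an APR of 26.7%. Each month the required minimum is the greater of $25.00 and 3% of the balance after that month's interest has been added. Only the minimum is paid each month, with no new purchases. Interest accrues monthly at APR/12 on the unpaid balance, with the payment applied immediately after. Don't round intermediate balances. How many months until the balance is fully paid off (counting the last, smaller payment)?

Monthly rate r = 26.7%/12 = 2.225% = 0.02225.
While 3% of the post-interest balance exceeds $25.00, each month B ← (B·(1+r))·(1 − 0.03), i.e. B shrinks by the factor (1+r)·0.97 = 0.99158.
This holds for months 1–385. Entering month 386 the balance is $812.18; 3% of the post-interest balance is now below $25.00, so the flat $25.00 minimum applies from here.
From month 386 a fixed $25.00 at rate r clears $812.18 in 59 more payments. Total: 385 + 59 = 444 months.

444 months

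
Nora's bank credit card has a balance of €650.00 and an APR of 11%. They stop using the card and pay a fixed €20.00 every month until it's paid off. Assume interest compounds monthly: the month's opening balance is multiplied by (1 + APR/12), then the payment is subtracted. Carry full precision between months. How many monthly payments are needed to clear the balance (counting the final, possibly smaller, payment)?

Monthly rate r = 11%/12 = 0.916667% = 0.00916667.
Recurrence: B ← B·(1+r) − €20.00.
Month 1: interest €5.96; balance after payment €635.96.
Month 2: interest €5.83; balance after payment €621.79.
Closed form: n = −ln(1 − rB₀/P)/ln(1+r) = −ln(0.70208)/ln(1.00917) ≈ 38.762, so the balance reaches zero during payment 39.

39 months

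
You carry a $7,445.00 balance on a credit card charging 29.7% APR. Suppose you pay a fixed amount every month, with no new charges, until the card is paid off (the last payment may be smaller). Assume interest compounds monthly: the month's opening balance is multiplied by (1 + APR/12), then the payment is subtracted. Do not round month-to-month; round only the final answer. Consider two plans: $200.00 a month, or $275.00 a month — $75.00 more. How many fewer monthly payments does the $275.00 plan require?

Monthly rate r = 29.7%/12 = 2.475% = 0.02475.
At $200.00/mo: n = ⌈−ln(1 − rB₀/P)/ln(1+r)⌉ = 104 payments (last $197.48); total interest = total paid − $7,445.00 = $13,352.48.
At $275.00/mo: 46 payments (last $97.77); total interest $5,027.77.
Payments saved = 104 − 46 = 58.

58 fewer payments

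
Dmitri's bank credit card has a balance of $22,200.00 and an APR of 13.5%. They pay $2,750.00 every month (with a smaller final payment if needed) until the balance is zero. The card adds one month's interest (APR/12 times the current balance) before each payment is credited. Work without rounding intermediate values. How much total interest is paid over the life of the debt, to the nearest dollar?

$1,208

Monthly rate r = 13.5%/12 = 1.125% = 0.01125.
Payoff takes n = ⌈−ln(1 − rB₀/P)/ln(1+r)⌉ = ⌈8.511⌉ = 9 payments; the last is $1,408.11.
Total paid = 8·$2,750.00 + $1,408.11 = $23,408.11.
Total interest = total paid − principal = $23,408.11 − $22,200.00 = $1,208.11.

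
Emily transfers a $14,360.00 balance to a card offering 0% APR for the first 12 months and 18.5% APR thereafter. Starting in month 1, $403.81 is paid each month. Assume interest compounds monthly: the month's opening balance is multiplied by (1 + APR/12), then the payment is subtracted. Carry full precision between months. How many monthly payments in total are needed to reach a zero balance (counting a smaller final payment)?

Promo months 1–12 at r₀ = 0%/12 = 0; months 13+ at r₁ = 18.5%/12 = 0.0154167.
After month 12 (no interest yet): B = $14,360.00 − 12·$403.81 = $9,514.28.
Then at r₁ with $403.81/mo: n₂ = −ln(1 − r₁·B/P)/ln(1+r₁) ≈ 29.50 → 30 more payments.

42 payments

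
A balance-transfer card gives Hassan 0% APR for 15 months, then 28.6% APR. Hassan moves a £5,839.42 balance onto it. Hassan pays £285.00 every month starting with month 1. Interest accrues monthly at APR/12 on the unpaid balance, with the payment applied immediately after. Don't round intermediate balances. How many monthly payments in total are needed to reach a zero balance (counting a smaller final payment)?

Promo months 1–15 at r₀ = 0%/12 = 0; months 16+ at r₁ = 28.6%/12 = 0.0238333.
After month 15 (no interest yet): B = £5,839.42 − 15·£285.00 = £1,564.42.
Then at r₁ with £285.00/mo: n₂ = −ln(1 − r₁·B/P)/ln(1+r₁) ≈ 5.95 → 6 more payments.

21 payments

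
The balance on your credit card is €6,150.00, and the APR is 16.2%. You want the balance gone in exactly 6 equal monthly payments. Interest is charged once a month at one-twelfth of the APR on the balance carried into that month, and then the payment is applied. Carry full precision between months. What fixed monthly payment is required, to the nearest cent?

€1,073.97

Monthly rate r = 16.2%/12 = 1.35% = 0.0135.
Level-payment amortization: P = B₀·r / (1 − (1+r)^(−n)) = 6150.00·0.0135 / (1 − 1.0135^(−6)).
Denominator 1 − (1+r)^(−6) = 0.0773064562.
P = 83.025 / 0.0773064562 ≈ 1073.97.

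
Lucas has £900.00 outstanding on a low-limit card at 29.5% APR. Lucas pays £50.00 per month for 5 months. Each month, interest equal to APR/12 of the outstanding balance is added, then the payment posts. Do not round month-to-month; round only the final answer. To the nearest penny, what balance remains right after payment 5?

Monthly rate r = 29.5%/12 = 2.45833% = 0.0245833.
Each month: B ← B·(1+r) − £50.00.
Month 1: interest £22.12; balance after payment £872.12.
Month 2: interest £21.44; balance after payment £843.56.
Month 3: interest £20.74; balance after payment £814.30.
Month 4: interest £20.02; balance after payment £784.32.
Month 5: interest £19.28; balance after payment £753.60.

£753.60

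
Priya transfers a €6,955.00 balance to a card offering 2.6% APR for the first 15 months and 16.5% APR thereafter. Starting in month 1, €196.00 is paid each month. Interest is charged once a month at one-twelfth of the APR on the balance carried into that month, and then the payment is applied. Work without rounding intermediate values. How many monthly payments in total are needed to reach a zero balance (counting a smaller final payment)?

41 payments

Promo months 1–15 at r₀ = 2.6%/12 = 0.00216667; months 16+ at r₁ = 16.5%/12 = 0.01375.
After month 15: iterate B ← B·(1+r₀) − €196.00 for 15 months → €4,199.49.
Then at r₁ with €196.00/mo: n₂ = −ln(1 − r₁·B/P)/ln(1+r₁) ≈ 25.56 → 26 more payments.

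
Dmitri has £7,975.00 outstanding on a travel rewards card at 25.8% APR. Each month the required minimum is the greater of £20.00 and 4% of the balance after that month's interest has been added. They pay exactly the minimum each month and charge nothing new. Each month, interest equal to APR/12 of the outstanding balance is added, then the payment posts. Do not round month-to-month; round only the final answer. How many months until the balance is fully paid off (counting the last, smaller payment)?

Monthly rate r = 25.8%/12 = 2.15% = 0.0215.
While 4% of the post-interest balance exceeds £20.00, each month B ← (B·(1+r))·(1 − 0.04), i.e. B shrinks by the factor (1+r)·0.96 = 0.98064.
This holds for months 1–143. Entering month 144 the balance is £487.08; 4% of the post-interest balance is now below £20.00, so the flat £20.00 minimum applies from here.
From month 144 a fixed £20.00 at rate r clears £487.08 in 35 more payments. Total: 143 + 35 = 178 months.

178 months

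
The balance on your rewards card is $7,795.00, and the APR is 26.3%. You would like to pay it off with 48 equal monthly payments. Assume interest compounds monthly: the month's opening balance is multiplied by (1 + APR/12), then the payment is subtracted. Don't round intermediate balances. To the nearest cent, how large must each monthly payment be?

$264.14

Monthly rate r = 26.3%/12 = 2.19167% = 0.0219167.
Level-payment amortization: P = B₀·r / (1 − (1+r)^(−n)) = 7795.00·0.0219167 / (1 − 1.02192^(−48)).
Denominator 1 − (1+r)^(−48) = 0.646770592.
P = 170.84 / 0.646770592 ≈ 264.14.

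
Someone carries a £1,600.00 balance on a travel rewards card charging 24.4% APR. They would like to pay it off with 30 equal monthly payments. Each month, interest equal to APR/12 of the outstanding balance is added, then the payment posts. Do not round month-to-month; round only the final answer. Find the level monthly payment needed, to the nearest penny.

£71.77

Monthly rate r = 24.4%/12 = 2.03333% = 0.0203333.
Level-payment amortization: P = B₀·r / (1 − (1+r)^(−n)) = 1600.00·0.0203333 / (1 − 1.02033^(−30)).
Denominator 1 − (1+r)^(−30) = 0.45331425.
P = 32.5333 / 0.45331425 ≈ 71.77.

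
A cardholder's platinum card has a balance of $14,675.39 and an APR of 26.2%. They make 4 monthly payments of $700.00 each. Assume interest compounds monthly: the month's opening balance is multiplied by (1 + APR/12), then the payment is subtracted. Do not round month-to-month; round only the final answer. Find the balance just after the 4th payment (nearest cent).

$13,106.59

Monthly rate r = 26.2%/12 = 2.18333% = 0.0218333.
Each month: B ← B·(1+r) − $700.00.
Month 1: interest $320.41; balance after payment $14,295.80.
Month 2: interest $312.13; balance after payment $13,907.93.
Month 3: interest $303.66; balance after payment $13,511.58.
Month 4: interest $295.00; balance after payment $13,106.59.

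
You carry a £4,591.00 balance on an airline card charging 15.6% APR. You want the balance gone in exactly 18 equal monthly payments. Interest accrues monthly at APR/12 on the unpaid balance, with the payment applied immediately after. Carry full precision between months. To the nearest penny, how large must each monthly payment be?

Monthly rate r = 15.6%/12 = 1.3% = 0.013.
Level-payment amortization: P = B₀·r / (1 − (1+r)^(−n)) = 4591.00·0.013 / (1 − 1.013^(−18)).
Denominator 1 − (1+r)^(−18) = 0.207443954.
P = 59.683 / 0.207443954 ≈ 287.71.

£287.71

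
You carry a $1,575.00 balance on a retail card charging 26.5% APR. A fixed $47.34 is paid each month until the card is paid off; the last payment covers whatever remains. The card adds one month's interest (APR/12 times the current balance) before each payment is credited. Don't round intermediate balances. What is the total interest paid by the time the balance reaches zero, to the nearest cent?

Monthly rate r = 26.5%/12 = 2.20833% = 0.0220833.
Payoff takes n = ⌈−ln(1 − rB₀/P)/ln(1+r)⌉ = ⌈60.749⌉ = 61 payments; the last is $35.55.
Total paid = 60·$47.34 + $35.55 = $2,875.95.
Total interest = total paid − principal = $2,875.95 − $1,575.00 = $1,300.95.

$1,300.95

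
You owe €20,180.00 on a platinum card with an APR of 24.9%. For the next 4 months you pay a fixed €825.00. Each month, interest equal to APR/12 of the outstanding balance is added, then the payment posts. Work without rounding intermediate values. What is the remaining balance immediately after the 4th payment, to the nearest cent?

Monthly rate r = 24.9%/12 = 2.075% = 0.02075.
Each month: B ← B·(1+r) − €825.00.
Month 1: interest €418.73; balance after payment €19,773.74.
Month 2: interest €410.31; balance after payment €19,359.04.
Month 3: interest €401.70; balance after payment €18,935.74.
Month 4: interest €392.92; balance after payment €18,503.66.

€18,503.66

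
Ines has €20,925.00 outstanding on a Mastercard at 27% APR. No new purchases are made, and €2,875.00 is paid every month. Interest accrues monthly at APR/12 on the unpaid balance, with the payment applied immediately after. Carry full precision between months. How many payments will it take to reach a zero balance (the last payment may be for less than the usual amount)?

Monthly rate r = 27%/12 = 2.25% = 0.0225.
Recurrence: B ← B·(1+r) − €2,875.00.
Month 1: interest €470.81; balance after payment €18,520.81.
Month 2: interest €416.72; balance after payment €16,062.53.
Closed form: n = −ln(1 − rB₀/P)/ln(1+r) = −ln(0.83624)/ln(1.0225) ≈ 8.038, so the balance reaches zero during payment 9.

9 months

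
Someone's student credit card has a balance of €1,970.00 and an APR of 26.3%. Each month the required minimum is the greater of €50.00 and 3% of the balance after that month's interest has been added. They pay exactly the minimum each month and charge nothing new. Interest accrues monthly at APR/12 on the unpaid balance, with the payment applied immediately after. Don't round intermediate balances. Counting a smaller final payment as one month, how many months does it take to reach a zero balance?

80 months

Monthly rate r = 26.3%/12 = 2.19167% = 0.0219167.
While 3% of the post-interest balance exceeds €50.00, each month B ← (B·(1+r))·(1 − 0.03), i.e. B shrinks by the factor (1+r)·0.97 = 0.99126.
This holds for months 1–22. Entering month 23 the balance is €1,624.00; 3% of the post-interest balance is now below €50.00, so the flat €50.00 minimum applies from here.
From month 23 a fixed €50.00 at rate r clears €1,624.00 in 58 more payments. Total: 22 + 58 = 80 months.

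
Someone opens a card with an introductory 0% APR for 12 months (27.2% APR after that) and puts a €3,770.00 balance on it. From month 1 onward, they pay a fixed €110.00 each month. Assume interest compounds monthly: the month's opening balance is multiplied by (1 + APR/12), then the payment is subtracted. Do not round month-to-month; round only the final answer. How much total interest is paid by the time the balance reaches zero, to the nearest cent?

Promo months 1–12 at r₀ = 0%/12 = 0; months 13+ at r₁ = 27.2%/12 = 0.0226667.
After month 12 (no interest yet): B = €3,770.00 − 12·€110.00 = €2,450.00.
Then at r₁ with €110.00/mo: n₂ = −ln(1 − r₁·B/P)/ln(1+r₁) ≈ 31.36 → 32 more payments.
Total paid = 43·€110.00 + €39.89 = €4,769.89; interest = €4,769.89 − €3,770.00 = €999.89.

€999.89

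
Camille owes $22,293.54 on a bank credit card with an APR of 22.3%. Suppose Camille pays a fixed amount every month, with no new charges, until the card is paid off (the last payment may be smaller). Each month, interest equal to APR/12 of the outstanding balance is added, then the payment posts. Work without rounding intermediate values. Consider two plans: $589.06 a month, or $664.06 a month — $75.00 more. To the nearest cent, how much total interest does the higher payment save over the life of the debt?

Monthly rate r = 22.3%/12 = 1.85833% = 0.0185833.
At $589.06/mo: n = ⌈−ln(1 − rB₀/P)/ln(1+r)⌉ = 66 payments (last $582.86); total interest = total paid − $22,293.54 = $16,578.22.
At $664.06/mo: 54 payments (last $70.84); total interest $12,972.48.
Interest saved = $16,578.22 − $12,972.48 = $3,605.74.

$3,605.74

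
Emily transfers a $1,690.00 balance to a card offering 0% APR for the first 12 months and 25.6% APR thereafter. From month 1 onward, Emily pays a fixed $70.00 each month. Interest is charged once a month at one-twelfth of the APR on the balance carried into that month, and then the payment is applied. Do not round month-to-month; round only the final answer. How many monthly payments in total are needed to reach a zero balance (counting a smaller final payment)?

Promo months 1–12 at r₀ = 0%/12 = 0; months 13+ at r₁ = 25.6%/12 = 0.0213333.
After month 12 (no interest yet): B = $1,690.00 − 12·$70.00 = $850.00.
Then at r₁ with $70.00/mo: n₂ = −ln(1 − r₁·B/P)/ln(1+r₁) ≈ 14.20 → 15 more payments.

27 months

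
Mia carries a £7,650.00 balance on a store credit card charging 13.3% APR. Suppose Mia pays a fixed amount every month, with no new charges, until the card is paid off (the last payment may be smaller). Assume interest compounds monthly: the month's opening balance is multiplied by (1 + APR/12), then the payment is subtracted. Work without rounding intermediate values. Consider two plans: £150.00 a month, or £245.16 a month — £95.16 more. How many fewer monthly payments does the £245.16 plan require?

Monthly rate r = 13.3%/12 = 1.10833% = 0.0110833.
At £150.00/mo: n = ⌈−ln(1 − rB₀/P)/ln(1+r)⌉ = 76 payments (last £86.03); total interest = total paid − £7,650.00 = £3,686.03.
At £245.16/mo: 39 payments (last £124.05); total interest £1,790.13.
Payments saved = 76 − 39 = 37.

37 fewer payments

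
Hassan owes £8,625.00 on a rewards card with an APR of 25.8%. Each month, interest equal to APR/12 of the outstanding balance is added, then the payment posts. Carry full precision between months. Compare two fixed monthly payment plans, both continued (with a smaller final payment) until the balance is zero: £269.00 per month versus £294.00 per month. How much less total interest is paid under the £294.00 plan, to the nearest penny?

£1,014.80

Monthly rate r = 25.8%/12 = 2.15% = 0.0215.
At £269.00/mo: n = ⌈−ln(1 − rB₀/P)/ln(1+r)⌉ = 55 payments (last £258.35); total interest = total paid − £8,625.00 = £6,159.35.
At £294.00/mo: 47 payments (last £245.55); total interest £5,144.55.
Interest saved = £6,159.35 − £5,144.55 = £1,014.80.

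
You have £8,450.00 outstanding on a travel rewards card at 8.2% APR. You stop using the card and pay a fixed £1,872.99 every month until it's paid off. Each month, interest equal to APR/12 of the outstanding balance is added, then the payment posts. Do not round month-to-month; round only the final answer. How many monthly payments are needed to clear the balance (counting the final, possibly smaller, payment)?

5 payments

Monthly rate r = 8.2%/12 = 0.683333% = 0.00683333.
Recurrence: B ← B·(1+r) − £1,872.99.
Month 1: interest £57.74; balance after payment £6,634.75.
Month 2: interest £45.34; balance after payment £4,807.10.
Month 3: interest £32.85; balance after payment £2,966.96.
Month 4: interest £20.27; balance after payment £1,114.24.
Month 5: interest £7.61; balance after payment £0.00.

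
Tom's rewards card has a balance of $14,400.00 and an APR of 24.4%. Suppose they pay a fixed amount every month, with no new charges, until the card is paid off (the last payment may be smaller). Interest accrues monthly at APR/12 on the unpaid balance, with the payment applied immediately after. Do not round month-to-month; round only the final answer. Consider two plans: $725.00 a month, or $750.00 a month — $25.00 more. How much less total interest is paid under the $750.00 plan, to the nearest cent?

Monthly rate r = 24.4%/12 = 2.03333% = 0.0203333.
At $725.00/mo: n = ⌈−ln(1 − rB₀/P)/ln(1+r)⌉ = 26 payments (last $507.54); total interest = total paid − $14,400.00 = $4,232.54.
At $750.00/mo: 25 payments (last $443.25); total interest $4,043.25.
Interest saved = $4,232.54 − $4,043.25 = $189.29.

$189.29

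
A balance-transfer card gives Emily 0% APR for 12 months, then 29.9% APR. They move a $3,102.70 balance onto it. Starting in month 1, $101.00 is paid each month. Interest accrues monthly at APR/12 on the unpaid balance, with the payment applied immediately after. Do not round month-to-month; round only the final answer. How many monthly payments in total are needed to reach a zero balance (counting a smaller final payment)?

Promo months 1–12 at r₀ = 0%/12 = 0; months 13+ at r₁ = 29.9%/12 = 0.0249167.
After month 12 (no interest yet): B = $3,102.70 − 12·$101.00 = $1,890.70.
Then at r₁ with $101.00/mo: n₂ = −ln(1 − r₁·B/P)/ln(1+r₁) ≈ 25.52 → 26 more payments.

38 payments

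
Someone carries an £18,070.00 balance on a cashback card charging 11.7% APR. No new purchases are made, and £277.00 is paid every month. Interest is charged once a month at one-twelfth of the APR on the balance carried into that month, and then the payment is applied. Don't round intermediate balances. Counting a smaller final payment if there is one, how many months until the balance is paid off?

105 payments

Monthly rate r = 11.7%/12 = 0.975% = 0.00975.
Recurrence: B ← B·(1+r) − £277.00.
Month 1: interest £176.18; balance after payment £17,969.18.
Month 2: interest £175.20; balance after payment £17,867.38.
Closed form: n = −ln(1 − rB₀/P)/ln(1+r) = −ln(0.36396)/ln(1.00975) ≈ 104.167, so the balance reaches zero during payment 105.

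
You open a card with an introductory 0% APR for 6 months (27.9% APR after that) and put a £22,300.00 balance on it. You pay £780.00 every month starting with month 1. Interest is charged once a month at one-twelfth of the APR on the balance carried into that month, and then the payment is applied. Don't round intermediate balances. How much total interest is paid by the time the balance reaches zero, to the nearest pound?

£7,661

Promo months 1–6 at r₀ = 0%/12 = 0; months 7+ at r₁ = 27.9%/12 = 0.02325.
After month 6 (no interest yet): B = £22,300.00 − 6·£780.00 = £17,620.00.
Then at r₁ with £780.00/mo: n₂ = −ln(1 − r₁·B/P)/ln(1+r₁) ≈ 32.41 → 33 more payments.
Total paid = 38·£780.00 + £321.28 = £29,961.28; interest = £29,961.28 − £22,300.00 = £7,661.28.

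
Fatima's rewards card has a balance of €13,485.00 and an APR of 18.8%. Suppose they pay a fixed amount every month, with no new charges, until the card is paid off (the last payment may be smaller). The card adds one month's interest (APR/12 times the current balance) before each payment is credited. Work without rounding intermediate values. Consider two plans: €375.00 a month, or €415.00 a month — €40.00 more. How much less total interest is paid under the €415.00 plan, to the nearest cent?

Monthly rate r = 18.8%/12 = 1.56667% = 0.0156667.
At €375.00/mo: n = ⌈−ln(1 − rB₀/P)/ln(1+r)⌉ = 54 payments (last €115.94); total interest = total paid − €13,485.00 = €6,505.94.
At €415.00/mo: 46 payments (last €318.90); total interest €5,508.90.
Interest saved = €6,505.94 − €5,508.90 = €997.04.

€997.04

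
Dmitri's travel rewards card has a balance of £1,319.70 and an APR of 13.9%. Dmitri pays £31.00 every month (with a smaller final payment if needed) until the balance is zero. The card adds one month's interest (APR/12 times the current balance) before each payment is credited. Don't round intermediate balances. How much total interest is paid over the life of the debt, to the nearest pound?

£509

Monthly rate r = 13.9%/12 = 1.15833% = 0.0115833.
Payoff takes n = ⌈−ln(1 − rB₀/P)/ln(1+r)⌉ = ⌈58.998⌉ = 59 payments; the last is £30.95.
Total paid = 58·£31.00 + £30.95 = £1,828.95.
Total interest = total paid − principal = £1,828.95 − £1,319.70 = £509.25.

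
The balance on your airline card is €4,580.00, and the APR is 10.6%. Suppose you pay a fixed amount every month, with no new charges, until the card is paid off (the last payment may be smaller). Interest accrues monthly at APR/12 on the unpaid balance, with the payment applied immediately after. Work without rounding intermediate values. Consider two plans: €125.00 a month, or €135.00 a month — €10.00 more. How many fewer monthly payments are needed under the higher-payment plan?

4 fewer payments

Monthly rate r = 10.6%/12 = 0.883333% = 0.00883333.
At €125.00/mo: n = ⌈−ln(1 − rB₀/P)/ln(1+r)⌉ = 45 payments (last €58.26); total interest = total paid − €4,580.00 = €978.26.
At €135.00/mo: 41 payments (last €68.22); total interest €888.22.
Payments saved = 45 − 41 = 4.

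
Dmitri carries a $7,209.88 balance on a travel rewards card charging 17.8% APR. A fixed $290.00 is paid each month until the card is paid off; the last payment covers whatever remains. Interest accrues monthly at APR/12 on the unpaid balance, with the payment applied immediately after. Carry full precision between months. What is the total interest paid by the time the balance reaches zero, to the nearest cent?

$1,852.34

Monthly rate r = 17.8%/12 = 1.48333% = 0.0148333.
Payoff takes n = ⌈−ln(1 − rB₀/P)/ln(1+r)⌉ = ⌈31.248⌉ = 32 payments; the last is $72.22.
Total paid = 31·$290.00 + $72.22 = $9,062.22.
Total interest = total paid − principal = $9,062.22 − $7,209.88 = $1,852.34.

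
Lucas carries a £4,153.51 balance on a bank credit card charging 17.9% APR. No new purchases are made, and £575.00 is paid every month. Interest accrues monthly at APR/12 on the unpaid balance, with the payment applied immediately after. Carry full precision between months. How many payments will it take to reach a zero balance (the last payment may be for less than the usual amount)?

Monthly rate r = 17.9%/12 = 1.49167% = 0.0149167.
Recurrence: B ← B·(1+r) − £575.00.
Month 1: interest £61.96; balance after payment £3,640.47.
Month 2: interest £54.30; balance after payment £3,119.77.
Closed form: n = −ln(1 − rB₀/P)/ln(1+r) = −ln(0.89225)/ln(1.01492) ≈ 7.700, so the balance reaches zero during payment 8.

8 months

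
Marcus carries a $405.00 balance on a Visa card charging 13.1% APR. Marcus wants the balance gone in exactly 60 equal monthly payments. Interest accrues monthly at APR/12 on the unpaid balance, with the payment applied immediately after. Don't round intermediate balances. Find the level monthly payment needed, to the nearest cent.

$9.24

Monthly rate r = 13.1%/12 = 1.09167% = 0.0109167.
Level-payment amortization: P = B₀·r / (1 − (1+r)^(−n)) = 405.00·0.0109167 / (1 − 1.01092^(−60)).
Denominator 1 − (1+r)^(−60) = 0.478710954.
P = 4.42125 / 0.478710954 ≈ 9.24.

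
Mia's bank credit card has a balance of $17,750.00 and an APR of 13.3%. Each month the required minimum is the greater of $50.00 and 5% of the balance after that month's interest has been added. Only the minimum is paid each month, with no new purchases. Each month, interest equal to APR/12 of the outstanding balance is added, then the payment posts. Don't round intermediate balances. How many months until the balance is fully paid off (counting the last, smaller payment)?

95 months

Monthly rate r = 13.3%/12 = 1.10833% = 0.0110833.
While 5% of the post-interest balance exceeds $50.00, each month B ← (B·(1+r))·(1 − 0.05), i.e. B shrinks by the factor (1+r)·0.95 = 0.96053.
This holds for months 1–72. Entering month 73 the balance is $977.14; 5% of the post-interest balance is now below $50.00, so the flat $50.00 minimum applies from here.
From month 73 a fixed $50.00 at rate r clears $977.14 in 23 more payments. Total: 72 + 23 = 95 months.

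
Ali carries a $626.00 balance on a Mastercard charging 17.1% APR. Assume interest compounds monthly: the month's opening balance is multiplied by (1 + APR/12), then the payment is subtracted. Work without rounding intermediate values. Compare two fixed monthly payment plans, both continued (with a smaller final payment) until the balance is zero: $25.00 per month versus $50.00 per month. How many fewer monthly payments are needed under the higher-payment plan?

18 fewer payments

Monthly rate r = 17.1%/12 = 1.425% = 0.01425.
At $25.00/mo: n = ⌈−ln(1 − rB₀/P)/ln(1+r)⌉ = 32 payments (last $4.80); total interest = total paid − $626.00 = $153.80.
At $50.00/mo: 14 payments (last $44.46); total interest $68.46.
Payments saved = 32 − 14 = 18.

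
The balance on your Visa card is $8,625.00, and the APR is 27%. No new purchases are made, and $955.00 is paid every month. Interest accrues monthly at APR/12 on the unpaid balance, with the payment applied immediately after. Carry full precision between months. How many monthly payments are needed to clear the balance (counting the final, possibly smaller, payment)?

Monthly rate r = 27%/12 = 2.25% = 0.0225.
Recurrence: B ← B·(1+r) − $955.00.
Month 1: interest $194.06; balance after payment $7,864.06.
Month 2: interest $176.94; balance after payment $7,086.00.
Closed form: n = −ln(1 − rB₀/P)/ln(1+r) = −ln(0.79679)/ln(1.0225) ≈ 10.209, so the balance reaches zero during payment 11.

11 months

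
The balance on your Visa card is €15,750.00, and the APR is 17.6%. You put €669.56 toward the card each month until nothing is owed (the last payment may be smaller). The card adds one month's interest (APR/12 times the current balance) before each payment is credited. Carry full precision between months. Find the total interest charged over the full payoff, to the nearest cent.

€3,707.97

Monthly rate r = 17.6%/12 = 1.46667% = 0.0146667.
Payoff takes n = ⌈−ln(1 − rB₀/P)/ln(1+r)⌉ = ⌈29.060⌉ = 30 payments; the last is €40.73.
Total paid = 29·€669.56 + €40.73 = €19,457.97.
Total interest = total paid − principal = €19,457.97 − €15,750.00 = €3,707.97.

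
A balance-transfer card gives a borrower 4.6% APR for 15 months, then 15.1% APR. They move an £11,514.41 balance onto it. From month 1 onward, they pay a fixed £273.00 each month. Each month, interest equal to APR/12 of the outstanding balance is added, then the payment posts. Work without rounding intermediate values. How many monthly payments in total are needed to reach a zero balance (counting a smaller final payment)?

Promo months 1–15 at r₀ = 4.6%/12 = 0.00383333; months 16+ at r₁ = 15.1%/12 = 0.0125833.
After month 15: iterate B ← B·(1+r₀) − £273.00 for 15 months → £7,987.82.
Then at r₁ with £273.00/mo: n₂ = −ln(1 − r₁·B/P)/ln(1+r₁) ≈ 36.72 → 37 more payments.

52 months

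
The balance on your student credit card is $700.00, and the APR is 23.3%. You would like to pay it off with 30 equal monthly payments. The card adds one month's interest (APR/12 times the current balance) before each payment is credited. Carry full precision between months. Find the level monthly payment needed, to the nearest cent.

$31.00

Monthly rate r = 23.3%/12 = 1.94167% = 0.0194167.
Level-payment amortization: P = B₀·r / (1 − (1+r)^(−n)) = 700.00·0.0194167 / (1 − 1.01942^(−30)).
Denominator 1 − (1+r)^(−30) = 0.43837283.
P = 13.5917 / 0.43837283 ≈ 31.00.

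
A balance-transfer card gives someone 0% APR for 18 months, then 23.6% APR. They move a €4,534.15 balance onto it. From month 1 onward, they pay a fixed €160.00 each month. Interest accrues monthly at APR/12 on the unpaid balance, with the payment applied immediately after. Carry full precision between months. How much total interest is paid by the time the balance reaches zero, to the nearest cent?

Promo months 1–18 at r₀ = 0%/12 = 0; months 19+ at r₁ = 23.6%/12 = 0.0196667.
After month 18 (no interest yet): B = €4,534.15 − 18·€160.00 = €1,654.15.
Then at r₁ with €160.00/mo: n₂ = −ln(1 − r₁·B/P)/ln(1+r₁) ≈ 11.67 → 12 more payments.
Total paid = 29·€160.00 + €107.73 = €4,747.73; interest = €4,747.73 − €4,534.15 = €213.58.

€213.58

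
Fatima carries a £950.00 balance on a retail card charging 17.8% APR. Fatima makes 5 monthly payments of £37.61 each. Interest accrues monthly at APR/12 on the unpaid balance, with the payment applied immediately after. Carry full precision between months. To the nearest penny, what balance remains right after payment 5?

£828.87

Monthly rate r = 17.8%/12 = 1.48333% = 0.0148333.
Each month: B ← B·(1+r) − £37.61.
Month 1: interest £14.09; balance after payment £926.48.
Month 2: interest £13.74; balance after payment £902.61.
Month 3: interest £13.39; balance after payment £878.39.
Month 4: interest £13.03; balance after payment £853.81.
Month 5: interest £12.66; balance after payment £828.87.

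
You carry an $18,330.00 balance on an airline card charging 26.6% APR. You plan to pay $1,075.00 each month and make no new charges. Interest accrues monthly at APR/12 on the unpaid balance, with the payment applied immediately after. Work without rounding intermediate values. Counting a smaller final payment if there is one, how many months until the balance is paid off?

Monthly rate r = 26.6%/12 = 2.21667% = 0.0221667.
Recurrence: B ← B·(1+r) − $1,075.00.
Month 1: interest $406.31; balance after payment $17,661.31.
Month 2: interest $391.49; balance after payment $16,977.81.
Closed form: n = −ln(1 − rB₀/P)/ln(1+r) = −ln(0.62203)/ln(1.02217) ≈ 21.654, so the balance reaches zero during payment 22.

22 payments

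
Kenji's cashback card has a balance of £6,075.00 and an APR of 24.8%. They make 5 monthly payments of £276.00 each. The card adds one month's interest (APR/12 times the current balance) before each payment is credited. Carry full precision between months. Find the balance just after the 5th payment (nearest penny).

£5,291.01

Monthly rate r = 24.8%/12 = 2.06667% = 0.0206667.
Each month: B ← B·(1+r) − £276.00.
Month 1: interest £125.55; balance after payment £5,924.55.
Month 2: interest £122.44; balance after payment £5,770.99.
Month 3: interest £119.27; balance after payment £5,614.26.
Month 4: interest £116.03; balance after payment £5,454.29.
Month 5: interest £112.72; balance after payment £5,291.01.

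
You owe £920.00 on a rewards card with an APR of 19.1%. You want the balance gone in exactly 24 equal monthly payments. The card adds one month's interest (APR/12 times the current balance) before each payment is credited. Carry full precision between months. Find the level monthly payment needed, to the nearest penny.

£46.42

Monthly rate r = 19.1%/12 = 1.59167% = 0.0159167.
Level-payment amortization: P = B₀·r / (1 − (1+r)^(−n)) = 920.00·0.0159167 / (1 − 1.01592^(−24)).
Denominator 1 − (1+r)^(−24) = 0.315448771.
P = 14.6433 / 0.315448771 ≈ 46.42.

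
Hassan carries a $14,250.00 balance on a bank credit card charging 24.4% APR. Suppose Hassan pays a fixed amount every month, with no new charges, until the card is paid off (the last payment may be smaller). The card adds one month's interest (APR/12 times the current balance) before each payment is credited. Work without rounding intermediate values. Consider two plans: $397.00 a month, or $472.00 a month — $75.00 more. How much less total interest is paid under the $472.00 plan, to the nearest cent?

Monthly rate r = 24.4%/12 = 2.03333% = 0.0203333.
At $397.00/mo: n = ⌈−ln(1 − rB₀/P)/ln(1+r)⌉ = 66 payments (last $7.26); total interest = total paid − $14,250.00 = $11,562.26.
At $472.00/mo: 48 payments (last $130.36); total interest $8,064.36.
Interest saved = $11,562.26 − $8,064.36 = $3,497.90.

$3,497.90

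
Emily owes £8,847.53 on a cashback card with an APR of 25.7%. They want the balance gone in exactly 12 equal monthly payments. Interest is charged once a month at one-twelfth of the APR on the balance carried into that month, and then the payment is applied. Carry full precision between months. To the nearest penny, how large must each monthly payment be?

Monthly rate r = 25.7%/12 = 2.14167% = 0.0214167.
Level-payment amortization: P = B₀·r / (1 − (1+r)^(−n)) = 8847.53·0.0214167 / (1 − 1.02142^(−12)).
Denominator 1 − (1+r)^(−12) = 0.224530503.
P = 189.485 / 0.224530503 ≈ 843.91.

£843.91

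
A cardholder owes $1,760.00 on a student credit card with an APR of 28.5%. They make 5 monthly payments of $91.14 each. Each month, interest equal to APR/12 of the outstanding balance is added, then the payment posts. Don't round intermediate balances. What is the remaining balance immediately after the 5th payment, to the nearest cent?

Monthly rate r = 28.5%/12 = 2.375% = 0.02375.
Each month: B ← B·(1+r) − $91.14.
Month 1: interest $41.80; balance after payment $1,710.66.
Month 2: interest $40.63; balance after payment $1,660.15.
Month 3: interest $39.43; balance after payment $1,608.44.
Month 4: interest $38.20; balance after payment $1,555.50.
Month 5: interest $36.94; balance after payment $1,501.30.

$1,501.30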